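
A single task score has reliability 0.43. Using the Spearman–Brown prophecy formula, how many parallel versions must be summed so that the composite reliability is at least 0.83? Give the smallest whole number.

k ≥ ρ*(1−ρ₁)/(ρ₁(1−ρ*)) = 0.83·0.57 / (0.43·0.17) = 6.472.
Smallest integer k = 7.

7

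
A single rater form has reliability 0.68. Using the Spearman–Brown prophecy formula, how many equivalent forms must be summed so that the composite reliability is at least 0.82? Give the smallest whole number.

k ≥ ρ*(1−ρ₁)/(ρ₁(1−ρ*)) = 0.82·0.32 / (0.68·0.18) = 2.144.
Smallest integer k = 3.

3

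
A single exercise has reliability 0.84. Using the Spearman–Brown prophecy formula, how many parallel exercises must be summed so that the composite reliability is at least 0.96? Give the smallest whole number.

k ≥ ρ*(1−ρ₁)/(ρ₁(1−ρ*)) = 0.96·0.16 / (0.84·0.04) = 4.571.
Smallest integer k = 5.

5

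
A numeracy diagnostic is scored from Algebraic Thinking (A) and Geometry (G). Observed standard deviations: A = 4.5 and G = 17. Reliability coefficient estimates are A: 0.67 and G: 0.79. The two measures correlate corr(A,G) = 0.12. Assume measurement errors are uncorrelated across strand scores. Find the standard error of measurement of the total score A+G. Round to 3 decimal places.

8.208

Var(total) = 309.25 + 18.36 = 327.61.
True-score variance = 241.877 + 18.36 = 260.238, so reliability = 0.7944.
Error variance = 327.61 − 260.238 = 67.3725; SEM = √67.3725 = 8.208.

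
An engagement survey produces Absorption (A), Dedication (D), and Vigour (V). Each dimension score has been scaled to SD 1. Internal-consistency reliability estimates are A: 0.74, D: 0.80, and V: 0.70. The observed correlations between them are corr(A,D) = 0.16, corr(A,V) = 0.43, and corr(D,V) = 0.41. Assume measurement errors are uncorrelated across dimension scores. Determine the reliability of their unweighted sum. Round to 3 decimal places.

Var(A+D+V) = 3 + 2·[0.16 + 0.43 + 0.41] = 3 + 2 = 5.
With uncorrelated errors the cross-covariances are all true-score covariance, so they carry over unchanged; only the diagonal terms shrink to ρᵢσᵢ².
True-score variance = [0.74 + 0.80 + 0.70] + 2 = 2.24 + 2 = 4.24.
Reliability = 4.24 / 5 = 0.848.

0.848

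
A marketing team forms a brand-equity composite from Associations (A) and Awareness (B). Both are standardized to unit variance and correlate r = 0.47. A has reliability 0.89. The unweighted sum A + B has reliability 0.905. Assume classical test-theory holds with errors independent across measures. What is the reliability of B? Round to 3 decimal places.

0.831

Var(A+B) = 2 + 2·0.47 = 2.940.
True-score variance = ρ_A + ρ_B + 2·0.47, so 0.905 = (0.89 + ρ_B + 0.94) / 2.940.
ρ_B = 0.905·2.940 − 0.89 − 0.94 = 0.831.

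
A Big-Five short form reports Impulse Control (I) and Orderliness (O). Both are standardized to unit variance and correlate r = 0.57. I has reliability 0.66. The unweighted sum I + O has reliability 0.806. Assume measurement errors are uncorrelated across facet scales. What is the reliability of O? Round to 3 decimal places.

Var(I+O) = 2 + 2·0.57 = 3.140.
True-score variance = ρ_I + ρ_O + 2·0.57, so 0.806 = (0.66 + ρ_O + 1.14) / 3.140.
ρ_O = 0.806·3.140 − 0.66 − 1.14 = 0.731.

0.731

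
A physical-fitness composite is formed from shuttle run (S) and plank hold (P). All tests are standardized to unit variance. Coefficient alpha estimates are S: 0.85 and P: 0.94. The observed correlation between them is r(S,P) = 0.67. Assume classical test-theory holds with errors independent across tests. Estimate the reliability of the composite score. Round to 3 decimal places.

Var(S+P) = 2 + 2·[0.67] = 2 + 1.34 = 3.34.
Because errors are independent across components, Cov(Tᵢ,Tⱼ) = Cov(Xᵢ,Xⱼ); the off-diagonal part of the true-score variance is the same as above.
True-score variance = [0.85 + 0.94] + 1.34 = 1.79 + 1.34 = 3.13.
Reliability = 3.13 / 3.34 = 0.937.

0.937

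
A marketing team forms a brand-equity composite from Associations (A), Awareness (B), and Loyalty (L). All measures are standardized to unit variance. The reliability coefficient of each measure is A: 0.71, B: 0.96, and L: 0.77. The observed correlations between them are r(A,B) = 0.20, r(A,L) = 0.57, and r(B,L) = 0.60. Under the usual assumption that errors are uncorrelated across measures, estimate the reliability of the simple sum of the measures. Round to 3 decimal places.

0.902

Var(A+B+L) = 3 + 2·[0.20 + 0.57 + 0.60] = 3 + 2.74 = 5.74.
With uncorrelated errors the cross-covariances are all true-score covariance, so they carry over unchanged; only the diagonal terms shrink to ρᵢσᵢ².
True-score variance = [0.71 + 0.96 + 0.77] + 2.74 = 2.44 + 2.74 = 5.18.
Reliability = 5.18 / 5.74 = 0.902.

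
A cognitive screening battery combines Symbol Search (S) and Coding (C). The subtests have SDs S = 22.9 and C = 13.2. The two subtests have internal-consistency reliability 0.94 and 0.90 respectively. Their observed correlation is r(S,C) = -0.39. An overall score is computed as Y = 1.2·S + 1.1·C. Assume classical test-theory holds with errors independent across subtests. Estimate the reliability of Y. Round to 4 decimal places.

Var(Y) = 1.2²·22.9² + 1.1²·13.2² + 2·[1.32·22.9·13.2·(-0.39)] = 965.981 − 311.227 = 654.753.
Under uncorrelated errors the observed covariances equal the true-score covariances, so only the own-variance terms attenuate.
True-score variance = [1.2²·22.9²·0.94 + 1.1²·13.2²·0.90] − 311.227 = 899.589 − 311.227 = 588.361.
Reliability = 588.361 / 654.753 = 0.8986.

0.8986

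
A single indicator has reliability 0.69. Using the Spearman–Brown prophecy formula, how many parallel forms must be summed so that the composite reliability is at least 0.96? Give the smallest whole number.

k ≥ ρ*(1−ρ₁)/(ρ₁(1−ρ*)) = 0.96·0.31 / (0.69·0.04) = 10.783.
Smallest integer k = 11.

11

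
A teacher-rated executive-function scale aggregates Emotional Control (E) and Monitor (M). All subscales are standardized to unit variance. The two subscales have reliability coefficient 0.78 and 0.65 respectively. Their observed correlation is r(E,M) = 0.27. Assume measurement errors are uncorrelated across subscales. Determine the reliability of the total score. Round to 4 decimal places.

0.7756

Var(E+M) = 2 + 2·[0.27] = 2 + 0.54 = 2.54.
Because errors are independent across components, Cov(Tᵢ,Tⱼ) = Cov(Xᵢ,Xⱼ); the off-diagonal part of the true-score variance is the same as above.
True-score variance = [0.78 + 0.65] + 0.54 = 1.43 + 0.54 = 1.97.
Reliability = 1.97 / 2.54 = 0.7756.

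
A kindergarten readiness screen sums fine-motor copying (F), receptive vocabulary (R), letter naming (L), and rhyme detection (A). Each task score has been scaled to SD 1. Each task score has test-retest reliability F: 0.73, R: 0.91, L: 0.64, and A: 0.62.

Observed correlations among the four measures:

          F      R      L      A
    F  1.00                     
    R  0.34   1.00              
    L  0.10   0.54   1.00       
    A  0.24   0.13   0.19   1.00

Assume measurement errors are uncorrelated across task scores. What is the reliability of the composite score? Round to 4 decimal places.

Var(F+R+L+A) = 4 + 2·[0.34 + 0.10 + 0.24 + 0.54 + 0.13 + 0.19] = 4 + 3.08 = 7.08.
Under uncorrelated errors the observed covariances equal the true-score covariances, so only the own-variance terms attenuate.
True-score variance = [0.73 + 0.91 + 0.64 + 0.62] + 3.08 = 2.9 + 3.08 = 5.98.
Reliability = 5.98 / 7.08 = 0.8446.

0.8446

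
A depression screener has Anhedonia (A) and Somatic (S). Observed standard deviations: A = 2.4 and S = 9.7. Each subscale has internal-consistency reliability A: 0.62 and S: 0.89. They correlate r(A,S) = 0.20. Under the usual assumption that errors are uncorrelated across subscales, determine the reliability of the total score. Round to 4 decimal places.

Var(A+S) = 2.4² + 9.7² + 2·[2.4·9.7·0.20] = 99.85 + 9.312 = 109.162.
Because errors are independent across components, Cov(Tᵢ,Tⱼ) = Cov(Xᵢ,Xⱼ); the off-diagonal part of the true-score variance is the same as above.
True-score variance = [2.4²·0.62 + 9.7²·0.89] + 9.312 = 87.3113 + 9.312 = 96.6233.
Reliability = 96.6233 / 109.162 = 0.8851.

0.8851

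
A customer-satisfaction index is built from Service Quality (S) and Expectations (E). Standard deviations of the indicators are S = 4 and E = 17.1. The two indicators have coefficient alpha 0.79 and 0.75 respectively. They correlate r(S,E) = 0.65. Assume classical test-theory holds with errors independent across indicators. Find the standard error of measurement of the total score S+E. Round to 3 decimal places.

8.744

Var(total) = 308.41 + 88.92 = 397.33.
True-score variance = 231.947 + 88.92 = 320.868, so reliability = 0.8076.
Error variance = 397.33 − 320.868 = 76.4625; SEM = √76.4625 = 8.744.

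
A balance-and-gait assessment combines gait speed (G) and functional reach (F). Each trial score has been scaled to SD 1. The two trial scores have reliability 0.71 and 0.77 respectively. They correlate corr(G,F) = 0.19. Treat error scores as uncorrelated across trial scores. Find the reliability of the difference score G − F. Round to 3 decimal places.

0.679

Var(G−F) = 1 + 1 − 2·0.19 = 2 − 0.38 = 1.62.
Under uncorrelated errors the observed covariances equal the true-score covariances, so only the own-variance terms attenuate.
True-score variance = [0.71 + 0.77] − 0.38 = 1.48 − 0.38 = 1.1.
Reliability = 1.1 / 1.62 = 0.679.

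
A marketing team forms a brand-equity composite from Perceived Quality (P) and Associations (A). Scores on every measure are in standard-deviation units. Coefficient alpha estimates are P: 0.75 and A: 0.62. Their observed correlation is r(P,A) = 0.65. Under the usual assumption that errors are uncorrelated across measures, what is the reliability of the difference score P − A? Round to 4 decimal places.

0.1000

Var(P−A) = 1 + 1 − 2·0.65 = 2 − 1.3 = 0.7.
Because errors are independent across components, Cov(Tᵢ,Tⱼ) = Cov(Xᵢ,Xⱼ); the off-diagonal part of the true-score variance is the same as above.
True-score variance = [0.75 + 0.62] − 1.3 = 1.37 − 1.3 = 0.07.
Reliability = 0.07 / 0.7 = 0.1000.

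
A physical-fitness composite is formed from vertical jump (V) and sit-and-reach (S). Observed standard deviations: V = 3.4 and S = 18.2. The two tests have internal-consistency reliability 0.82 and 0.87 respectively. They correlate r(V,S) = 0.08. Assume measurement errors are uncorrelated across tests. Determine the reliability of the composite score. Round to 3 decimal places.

Var(V+S) = 3.4² + 18.2² + 2·[3.4·18.2·0.08] = 342.8 + 9.9008 = 352.701.
Because errors are independent across components, Cov(Tᵢ,Tⱼ) = Cov(Xᵢ,Xⱼ); the off-diagonal part of the true-score variance is the same as above.
True-score variance = [3.4²·0.82 + 18.2²·0.87] + 9.9008 = 297.658 + 9.9008 = 307.559.
Reliability = 307.559 / 352.701 = 0.872.

0.872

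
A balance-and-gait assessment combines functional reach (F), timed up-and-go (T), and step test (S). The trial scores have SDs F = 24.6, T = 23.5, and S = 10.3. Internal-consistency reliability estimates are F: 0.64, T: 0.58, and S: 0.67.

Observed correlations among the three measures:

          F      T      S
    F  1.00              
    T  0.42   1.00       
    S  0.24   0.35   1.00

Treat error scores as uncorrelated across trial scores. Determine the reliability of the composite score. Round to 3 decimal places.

Var(F+T+S) = 24.6² + 23.5² + 10.3² + 2·[24.6·23.5·0.42 + 24.6·10.3·0.24 + 23.5·10.3·0.35] = 1263.5 + 776.661 = 2040.16.
Because errors are independent across components, Cov(Tᵢ,Tⱼ) = Cov(Xᵢ,Xⱼ); the off-diagonal part of the true-score variance is the same as above.
True-score variance = [24.6²·0.64 + 23.5²·0.58 + 10.3²·0.67] + 776.661 = 778.688 + 776.661 = 1555.35.
Reliability = 1555.35 / 2040.16 = 0.762.

0.762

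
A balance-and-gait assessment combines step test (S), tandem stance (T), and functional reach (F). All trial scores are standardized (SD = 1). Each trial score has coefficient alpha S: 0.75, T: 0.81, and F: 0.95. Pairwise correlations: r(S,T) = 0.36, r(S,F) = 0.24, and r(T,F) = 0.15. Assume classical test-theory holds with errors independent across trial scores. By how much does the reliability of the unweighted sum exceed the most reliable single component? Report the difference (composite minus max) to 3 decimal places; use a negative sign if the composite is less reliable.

-0.059

Var(sum) = 3 + 1.5 = 4.5; true-score variance = 2.51 + 1.5 = 4.01; composite reliability = 0.8911.
Max component reliability = 0.9500.
Difference = 0.8911 − 0.9500 = -0.059.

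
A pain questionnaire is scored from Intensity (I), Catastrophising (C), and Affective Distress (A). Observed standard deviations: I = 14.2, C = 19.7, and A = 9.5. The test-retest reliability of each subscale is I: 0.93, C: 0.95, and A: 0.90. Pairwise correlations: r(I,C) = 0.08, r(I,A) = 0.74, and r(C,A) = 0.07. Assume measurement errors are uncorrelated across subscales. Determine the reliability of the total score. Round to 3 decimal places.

Var(I+C+A) = 14.2² + 19.7² + 9.5² + 2·[14.2·19.7·0.08 + 14.2·9.5·0.74 + 19.7·9.5·0.07] = 679.98 + 270.611 = 950.591.
With uncorrelated errors the cross-covariances are all true-score covariance, so they carry over unchanged; only the diagonal terms shrink to ρᵢσᵢ².
True-score variance = [14.2²·0.93 + 19.7²·0.95 + 9.5²·0.90] + 270.611 = 637.436 + 270.611 = 908.047.
Reliability = 908.047 / 950.591 = 0.955.

0.955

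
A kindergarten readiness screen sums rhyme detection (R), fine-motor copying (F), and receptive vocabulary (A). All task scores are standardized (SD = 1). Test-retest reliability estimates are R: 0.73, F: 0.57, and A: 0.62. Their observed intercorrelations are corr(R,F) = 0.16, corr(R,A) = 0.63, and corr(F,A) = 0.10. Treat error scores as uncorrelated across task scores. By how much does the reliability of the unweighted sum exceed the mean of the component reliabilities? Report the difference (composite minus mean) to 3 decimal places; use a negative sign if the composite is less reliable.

0.134

Var(sum) = 3 + 1.78 = 4.78; true-score variance = 1.92 + 1.78 = 3.7; composite reliability = 0.7741.
Mean component reliability = 0.6400.
Difference = 0.7741 − 0.6400 = 0.134.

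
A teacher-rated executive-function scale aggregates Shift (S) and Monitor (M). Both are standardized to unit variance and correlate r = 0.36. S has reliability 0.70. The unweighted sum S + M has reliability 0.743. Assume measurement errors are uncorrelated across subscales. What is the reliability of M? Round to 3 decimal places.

0.601

Var(S+M) = 2 + 2·0.36 = 2.720.
True-score variance = ρ_S + ρ_M + 2·0.36, so 0.743 = (0.70 + ρ_M + 0.72) / 2.720.
ρ_M = 0.743·2.720 − 0.70 − 0.72 = 0.601.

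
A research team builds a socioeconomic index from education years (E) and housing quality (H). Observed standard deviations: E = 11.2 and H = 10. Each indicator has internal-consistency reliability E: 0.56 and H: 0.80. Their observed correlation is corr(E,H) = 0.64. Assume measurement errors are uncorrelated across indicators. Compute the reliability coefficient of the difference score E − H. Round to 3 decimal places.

Var(E−H) = 11.2² + 10² − 2·11.2·10·0.64 = 225.44 − 143.36 = 82.08.
Under uncorrelated errors the observed covariances equal the true-score covariances, so only the own-variance terms attenuate.
True-score variance = [11.2²·0.56 + 10²·0.80] − 143.36 = 150.246 − 143.36 = 6.8864.
Reliability = 6.8864 / 82.08 = 0.084.

0.084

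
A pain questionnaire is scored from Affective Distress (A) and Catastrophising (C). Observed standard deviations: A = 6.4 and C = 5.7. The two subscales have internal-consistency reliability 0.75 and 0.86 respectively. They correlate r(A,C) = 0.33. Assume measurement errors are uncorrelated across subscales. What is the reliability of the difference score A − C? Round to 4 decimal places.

0.7005

Var(A−C) = 6.4² + 5.7² − 2·6.4·5.7·0.33 = 73.45 − 24.0768 = 49.3732.
Under uncorrelated errors the observed covariances equal the true-score covariances, so only the own-variance terms attenuate.
True-score variance = [6.4²·0.75 + 5.7²·0.86] − 24.0768 = 58.6614 − 24.0768 = 34.5846.
Reliability = 34.5846 / 49.3732 = 0.7005.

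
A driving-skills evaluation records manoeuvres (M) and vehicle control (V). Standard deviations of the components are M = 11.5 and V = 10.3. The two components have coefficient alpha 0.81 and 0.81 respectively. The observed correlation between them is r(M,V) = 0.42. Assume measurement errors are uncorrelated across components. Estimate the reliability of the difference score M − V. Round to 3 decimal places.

Var(M−V) = 11.5² + 10.3² − 2·11.5·10.3·0.42 = 238.34 − 99.498 = 138.842.
Because errors are independent across components, Cov(Tᵢ,Tⱼ) = Cov(Xᵢ,Xⱼ); the off-diagonal part of the true-score variance is the same as above.
True-score variance = [11.5²·0.81 + 10.3²·0.81] − 99.498 = 193.055 − 99.498 = 93.5574.
Reliability = 93.5574 / 138.842 = 0.674.

0.674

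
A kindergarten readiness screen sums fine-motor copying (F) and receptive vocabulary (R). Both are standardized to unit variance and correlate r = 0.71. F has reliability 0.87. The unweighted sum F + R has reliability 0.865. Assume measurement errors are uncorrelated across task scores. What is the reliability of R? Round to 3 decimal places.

0.668

Var(F+R) = 2 + 2·0.71 = 3.420.
True-score variance = ρ_F + ρ_R + 2·0.71, so 0.865 = (0.87 + ρ_R + 1.42) / 3.420.
ρ_R = 0.865·3.420 − 0.87 − 1.42 = 0.668.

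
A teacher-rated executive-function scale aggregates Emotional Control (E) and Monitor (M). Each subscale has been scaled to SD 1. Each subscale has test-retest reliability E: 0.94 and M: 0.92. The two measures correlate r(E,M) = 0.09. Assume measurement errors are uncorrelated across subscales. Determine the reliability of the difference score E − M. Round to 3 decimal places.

Var(E−M) = 1 + 1 − 2·0.09 = 2 − 0.18 = 1.82.
Under uncorrelated errors the observed covariances equal the true-score covariances, so only the own-variance terms attenuate.
True-score variance = [0.94 + 0.92] − 0.18 = 1.86 − 0.18 = 1.68.
Reliability = 1.68 / 1.82 = 0.923.

0.923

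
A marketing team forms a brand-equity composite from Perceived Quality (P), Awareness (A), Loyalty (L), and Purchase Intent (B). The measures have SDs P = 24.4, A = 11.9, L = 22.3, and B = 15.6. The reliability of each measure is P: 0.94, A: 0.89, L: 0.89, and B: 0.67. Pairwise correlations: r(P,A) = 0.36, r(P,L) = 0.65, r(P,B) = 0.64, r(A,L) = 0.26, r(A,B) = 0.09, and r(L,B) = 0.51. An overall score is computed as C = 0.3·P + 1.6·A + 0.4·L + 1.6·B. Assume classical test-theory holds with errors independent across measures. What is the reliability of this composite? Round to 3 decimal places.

Var(C) = 0.3²·24.4² + 1.6²·11.9² + 0.4²·22.3² + 1.6²·15.6² + 2·[0.48·24.4·11.9·0.36 + 0.12·24.4·22.3·0.65 + 0.48·24.4·15.6·0.64 + 0.64·11.9·22.3·0.26 + 2.56·11.9·15.6·0.09 + 0.64·22.3·15.6·0.51] = 1118.67 + 820.05 = 1938.72.
Because errors are independent across components, Cov(Tᵢ,Tⱼ) = Cov(Xᵢ,Xⱼ); the off-diagonal part of the true-score variance is the same as above.
True-score variance = [0.3²·24.4²·0.94 + 1.6²·11.9²·0.89 + 0.4²·22.3²·0.89 + 1.6²·15.6²·0.67] + 820.05 = 861.237 + 820.05 = 1681.29.
Reliability = 1681.29 / 1938.72 = 0.867.

0.867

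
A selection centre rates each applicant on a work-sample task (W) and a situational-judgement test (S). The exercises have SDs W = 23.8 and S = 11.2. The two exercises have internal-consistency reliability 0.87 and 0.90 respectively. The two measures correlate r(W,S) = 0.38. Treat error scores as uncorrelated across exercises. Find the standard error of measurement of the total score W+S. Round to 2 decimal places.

9.28

Var(total) = 691.88 + 202.586 = 894.466.
True-score variance = 605.699 + 202.586 = 808.284, so reliability = 0.9037.
Error variance = 894.466 − 808.284 = 86.1812; SEM = √86.1812 = 9.28.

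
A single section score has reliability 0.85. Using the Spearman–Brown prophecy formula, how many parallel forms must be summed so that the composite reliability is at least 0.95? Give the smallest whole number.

4

k ≥ ρ*(1−ρ₁)/(ρ₁(1−ρ*)) = 0.95·0.15 / (0.85·0.05) = 3.353.
Smallest integer k = 4.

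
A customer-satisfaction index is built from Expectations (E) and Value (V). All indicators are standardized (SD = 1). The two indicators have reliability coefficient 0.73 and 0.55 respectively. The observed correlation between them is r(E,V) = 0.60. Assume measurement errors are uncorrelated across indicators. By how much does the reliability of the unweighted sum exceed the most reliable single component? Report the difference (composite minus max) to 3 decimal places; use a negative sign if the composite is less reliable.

Var(sum) = 2 + 1.2 = 3.2; true-score variance = 1.28 + 1.2 = 2.48; composite reliability = 0.7750.
Max component reliability = 0.7300.
Difference = 0.7750 − 0.7300 = 0.045.

0.045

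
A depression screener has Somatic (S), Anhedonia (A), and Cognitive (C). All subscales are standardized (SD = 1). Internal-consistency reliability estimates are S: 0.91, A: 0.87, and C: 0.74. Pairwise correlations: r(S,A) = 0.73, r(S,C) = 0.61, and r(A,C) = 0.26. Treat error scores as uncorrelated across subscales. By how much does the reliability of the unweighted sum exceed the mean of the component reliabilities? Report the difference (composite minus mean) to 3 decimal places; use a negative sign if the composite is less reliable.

Var(sum) = 3 + 3.2 = 6.2; true-score variance = 2.52 + 3.2 = 5.72; composite reliability = 0.9226.
Mean component reliability = 0.8400.
Difference = 0.9226 − 0.8400 = 0.083.

0.083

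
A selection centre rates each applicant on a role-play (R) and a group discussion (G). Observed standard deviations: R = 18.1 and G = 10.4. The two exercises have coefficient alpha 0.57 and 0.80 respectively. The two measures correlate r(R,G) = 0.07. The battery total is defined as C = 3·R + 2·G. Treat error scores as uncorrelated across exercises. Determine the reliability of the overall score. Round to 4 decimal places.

0.6173

Var(C) = 3²·18.1² + 2²·10.4² + 2·[6·18.1·10.4·0.07] = 3381.13 + 158.122 = 3539.25.
Because errors are independent across components, Cov(Tᵢ,Tⱼ) = Cov(Xᵢ,Xⱼ); the off-diagonal part of the true-score variance is the same as above.
True-score variance = [3²·18.1²·0.57 + 2²·10.4²·0.80] + 158.122 = 2026.75 + 158.122 = 2184.87.
Reliability = 2184.87 / 3539.25 = 0.6173.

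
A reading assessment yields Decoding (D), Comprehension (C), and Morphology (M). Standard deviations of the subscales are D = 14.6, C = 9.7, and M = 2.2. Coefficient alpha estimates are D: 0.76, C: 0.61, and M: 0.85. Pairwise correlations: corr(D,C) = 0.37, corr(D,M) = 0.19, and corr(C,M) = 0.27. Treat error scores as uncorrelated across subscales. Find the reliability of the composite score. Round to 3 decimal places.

0.799

Var(D+C+M) = 14.6² + 9.7² + 2.2² + 2·[14.6·9.7·0.37 + 14.6·2.2·0.19 + 9.7·2.2·0.27] = 312.09 + 128.528 = 440.618.
With uncorrelated errors the cross-covariances are all true-score covariance, so they carry over unchanged; only the diagonal terms shrink to ρᵢσᵢ².
True-score variance = [14.6²·0.76 + 9.7²·0.61 + 2.2²·0.85] + 128.528 = 223.51 + 128.528 = 352.038.
Reliability = 352.038 / 440.618 = 0.799.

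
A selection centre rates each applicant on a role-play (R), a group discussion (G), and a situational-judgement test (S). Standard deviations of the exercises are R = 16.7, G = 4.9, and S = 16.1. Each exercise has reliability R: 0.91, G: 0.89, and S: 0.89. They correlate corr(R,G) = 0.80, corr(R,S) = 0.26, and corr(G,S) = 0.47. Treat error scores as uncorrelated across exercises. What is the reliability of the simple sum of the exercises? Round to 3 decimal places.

Var(R+G+S) = 16.7² + 4.9² + 16.1² + 2·[16.7·4.9·0.80 + 16.7·16.1·0.26 + 4.9·16.1·0.47] = 562.11 + 344.897 = 907.007.
With uncorrelated errors the cross-covariances are all true-score covariance, so they carry over unchanged; only the diagonal terms shrink to ρᵢσᵢ².
True-score variance = [16.7²·0.91 + 4.9²·0.89 + 16.1²·0.89] + 344.897 = 505.856 + 344.897 = 850.753.
Reliability = 850.753 / 907.007 = 0.938.

0.938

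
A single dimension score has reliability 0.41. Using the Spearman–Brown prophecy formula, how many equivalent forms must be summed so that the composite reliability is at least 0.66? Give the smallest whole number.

3

k ≥ ρ*(1−ρ₁)/(ρ₁(1−ρ*)) = 0.66·0.59 / (0.41·0.34) = 2.793.
Smallest integer k = 3.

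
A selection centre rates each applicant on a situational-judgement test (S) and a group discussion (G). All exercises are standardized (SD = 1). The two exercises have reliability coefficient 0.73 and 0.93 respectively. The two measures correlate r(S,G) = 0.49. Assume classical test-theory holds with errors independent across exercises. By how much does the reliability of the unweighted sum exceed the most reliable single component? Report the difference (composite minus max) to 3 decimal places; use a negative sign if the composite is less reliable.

-0.044

Var(sum) = 2 + 0.98 = 2.98; true-score variance = 1.66 + 0.98 = 2.64; composite reliability = 0.8859.
Max component reliability = 0.9300.
Difference = 0.8859 − 0.9300 = -0.044.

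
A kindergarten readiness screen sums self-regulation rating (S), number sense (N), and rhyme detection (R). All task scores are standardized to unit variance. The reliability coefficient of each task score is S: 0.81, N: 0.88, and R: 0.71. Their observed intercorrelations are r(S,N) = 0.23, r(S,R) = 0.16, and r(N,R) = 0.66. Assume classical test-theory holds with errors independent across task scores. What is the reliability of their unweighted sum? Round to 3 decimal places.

0.882

Var(S+N+R) = 3 + 2·[0.23 + 0.16 + 0.66] = 3 + 2.1 = 5.1.
With uncorrelated errors the cross-covariances are all true-score covariance, so they carry over unchanged; only the diagonal terms shrink to ρᵢσᵢ².
True-score variance = [0.81 + 0.88 + 0.71] + 2.1 = 2.4 + 2.1 = 4.5.
Reliability = 4.5 / 5.1 = 0.882.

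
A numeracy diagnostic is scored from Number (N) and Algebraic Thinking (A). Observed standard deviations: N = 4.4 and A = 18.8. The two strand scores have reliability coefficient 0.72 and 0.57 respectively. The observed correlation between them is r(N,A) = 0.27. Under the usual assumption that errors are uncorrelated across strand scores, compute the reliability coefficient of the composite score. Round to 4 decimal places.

Var(N+A) = 4.4² + 18.8² + 2·[4.4·18.8·0.27] = 372.8 + 44.6688 = 417.469.
Under uncorrelated errors the observed covariances equal the true-score covariances, so only the own-variance terms attenuate.
True-score variance = [4.4²·0.72 + 18.8²·0.57] + 44.6688 = 215.4 + 44.6688 = 260.069.
Reliability = 260.069 / 417.469 = 0.6230.

0.6230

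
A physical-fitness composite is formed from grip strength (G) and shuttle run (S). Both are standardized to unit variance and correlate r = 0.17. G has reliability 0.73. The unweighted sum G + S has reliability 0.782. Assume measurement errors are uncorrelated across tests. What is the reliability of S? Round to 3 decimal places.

Var(G+S) = 2 + 2·0.17 = 2.340.
True-score variance = ρ_G + ρ_S + 2·0.17, so 0.782 = (0.73 + ρ_S + 0.34) / 2.340.
ρ_S = 0.782·2.340 − 0.73 − 0.34 = 0.760.

0.760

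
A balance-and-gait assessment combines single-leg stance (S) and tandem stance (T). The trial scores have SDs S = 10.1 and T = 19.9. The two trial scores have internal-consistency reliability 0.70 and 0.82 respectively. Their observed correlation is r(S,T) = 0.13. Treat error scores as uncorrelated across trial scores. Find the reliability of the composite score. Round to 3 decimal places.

0.815

Var(S+T) = 10.1² + 19.9² + 2·[10.1·19.9·0.13] = 498.02 + 52.2574 = 550.277.
With uncorrelated errors the cross-covariances are all true-score covariance, so they carry over unchanged; only the diagonal terms shrink to ρᵢσᵢ².
True-score variance = [10.1²·0.70 + 19.9²·0.82] + 52.2574 = 396.135 + 52.2574 = 448.393.
Reliability = 448.393 / 550.277 = 0.815.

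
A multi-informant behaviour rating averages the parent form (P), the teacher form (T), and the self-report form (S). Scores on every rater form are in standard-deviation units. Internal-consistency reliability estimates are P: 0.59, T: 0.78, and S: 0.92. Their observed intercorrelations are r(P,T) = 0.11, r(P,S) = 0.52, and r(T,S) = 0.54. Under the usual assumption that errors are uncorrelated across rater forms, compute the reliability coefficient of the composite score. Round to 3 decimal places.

Var(P+T+S) = 3 + 2·[0.11 + 0.52 + 0.54] = 3 + 2.34 = 5.34.
Under uncorrelated errors the observed covariances equal the true-score covariances, so only the own-variance terms attenuate.
True-score variance = [0.59 + 0.78 + 0.92] + 2.34 = 2.29 + 2.34 = 4.63.
Reliability = 4.63 / 5.34 = 0.867.

0.867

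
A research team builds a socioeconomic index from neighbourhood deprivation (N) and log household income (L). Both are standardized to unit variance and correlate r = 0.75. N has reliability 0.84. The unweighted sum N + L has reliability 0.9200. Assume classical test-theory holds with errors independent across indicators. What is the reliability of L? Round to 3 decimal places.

0.880

Var(N+L) = 2 + 2·0.75 = 3.500.
True-score variance = ρ_N + ρ_L + 2·0.75, so 0.9200 = (0.84 + ρ_L + 1.50) / 3.500.
ρ_L = 0.9200·3.500 − 0.84 − 1.50 = 0.880.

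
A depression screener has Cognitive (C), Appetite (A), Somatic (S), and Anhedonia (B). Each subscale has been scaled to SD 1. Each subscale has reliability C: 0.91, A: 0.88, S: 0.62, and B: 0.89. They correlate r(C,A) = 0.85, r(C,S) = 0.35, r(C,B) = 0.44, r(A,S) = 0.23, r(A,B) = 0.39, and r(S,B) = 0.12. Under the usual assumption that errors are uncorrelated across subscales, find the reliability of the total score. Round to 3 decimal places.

Var(C+A+S+B) = 4 + 2·[0.85 + 0.35 + 0.44 + 0.23 + 0.39 + 0.12] = 4 + 4.76 = 8.76.
Under uncorrelated errors the observed covariances equal the true-score covariances, so only the own-variance terms attenuate.
True-score variance = [0.91 + 0.88 + 0.62 + 0.89] + 4.76 = 3.3 + 4.76 = 8.06.
Reliability = 8.06 / 8.76 = 0.920.

0.920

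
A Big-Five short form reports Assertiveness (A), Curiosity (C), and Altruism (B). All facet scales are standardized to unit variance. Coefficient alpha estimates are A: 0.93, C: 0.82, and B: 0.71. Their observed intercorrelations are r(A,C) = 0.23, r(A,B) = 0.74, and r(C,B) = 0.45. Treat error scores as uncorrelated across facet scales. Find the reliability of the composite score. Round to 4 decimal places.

0.9075

Var(A+C+B) = 3 + 2·[0.23 + 0.74 + 0.45] = 3 + 2.84 = 5.84.
Under uncorrelated errors the observed covariances equal the true-score covariances, so only the own-variance terms attenuate.
True-score variance = [0.93 + 0.82 + 0.71] + 2.84 = 2.46 + 2.84 = 5.3.
Reliability = 5.3 / 5.84 = 0.9075.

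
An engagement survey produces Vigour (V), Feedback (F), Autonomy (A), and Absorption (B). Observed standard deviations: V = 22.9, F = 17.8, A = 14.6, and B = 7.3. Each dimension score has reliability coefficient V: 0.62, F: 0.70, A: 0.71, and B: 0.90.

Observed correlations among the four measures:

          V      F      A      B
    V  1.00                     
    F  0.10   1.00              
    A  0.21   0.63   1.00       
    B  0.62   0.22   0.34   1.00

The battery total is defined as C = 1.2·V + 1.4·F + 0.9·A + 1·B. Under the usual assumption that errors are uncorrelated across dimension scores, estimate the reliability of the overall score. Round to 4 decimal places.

0.8040

Var(C) = 1.2²·22.9² + 1.4²·17.8² + 0.9²·14.6² + 7.3² + 2·[1.68·22.9·17.8·0.10 + 1.08·22.9·14.6·0.21 + 1.2·22.9·7.3·0.62 + 1.26·17.8·14.6·0.63 + 1.4·17.8·7.3·0.22 + 0.9·14.6·7.3·0.34] = 1602.11 + 1095.22 = 2697.33.
With uncorrelated errors the cross-covariances are all true-score covariance, so they carry over unchanged; only the diagonal terms shrink to ρᵢσᵢ².
True-score variance = [1.2²·22.9²·0.62 + 1.4²·17.8²·0.70 + 0.9²·14.6²·0.71 + 7.3²·0.90] + 1095.22 = 1073.45 + 1095.22 = 2168.67.
Reliability = 2168.67 / 2697.33 = 0.8040.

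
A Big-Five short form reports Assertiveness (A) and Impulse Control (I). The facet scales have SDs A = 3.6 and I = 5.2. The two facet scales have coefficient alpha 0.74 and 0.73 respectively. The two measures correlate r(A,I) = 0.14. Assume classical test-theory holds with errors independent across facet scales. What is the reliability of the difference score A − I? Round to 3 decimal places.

Var(A−I) = 3.6² + 5.2² − 2·3.6·5.2·0.14 = 40 − 5.2416 = 34.7584.
Because errors are independent across components, Cov(Tᵢ,Tⱼ) = Cov(Xᵢ,Xⱼ); the off-diagonal part of the true-score variance is the same as above.
True-score variance = [3.6²·0.74 + 5.2²·0.73] − 5.2416 = 29.3296 − 5.2416 = 24.088.
Reliability = 24.088 / 34.7584 = 0.693.

0.693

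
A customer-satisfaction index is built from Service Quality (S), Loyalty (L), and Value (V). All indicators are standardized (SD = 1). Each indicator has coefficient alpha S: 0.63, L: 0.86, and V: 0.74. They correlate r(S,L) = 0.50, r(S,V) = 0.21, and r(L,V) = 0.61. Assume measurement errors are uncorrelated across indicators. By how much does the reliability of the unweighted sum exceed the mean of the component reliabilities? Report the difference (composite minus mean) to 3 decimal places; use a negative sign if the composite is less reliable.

Var(sum) = 3 + 2.64 = 5.64; true-score variance = 2.23 + 2.64 = 4.87; composite reliability = 0.8635.
Mean component reliability = 0.7433.
Difference = 0.8635 − 0.7433 = 0.120.

0.120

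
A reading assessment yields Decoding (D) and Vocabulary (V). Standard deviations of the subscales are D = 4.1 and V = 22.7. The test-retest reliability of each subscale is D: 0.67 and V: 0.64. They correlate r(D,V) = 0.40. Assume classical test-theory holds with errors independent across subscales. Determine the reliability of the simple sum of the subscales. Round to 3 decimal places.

Var(D+V) = 4.1² + 22.7² + 2·[4.1·22.7·0.40] = 532.1 + 74.456 = 606.556.
Under uncorrelated errors the observed covariances equal the true-score covariances, so only the own-variance terms attenuate.
True-score variance = [4.1²·0.67 + 22.7²·0.64] + 74.456 = 341.048 + 74.456 = 415.504.
Reliability = 415.504 / 606.556 = 0.685.

0.685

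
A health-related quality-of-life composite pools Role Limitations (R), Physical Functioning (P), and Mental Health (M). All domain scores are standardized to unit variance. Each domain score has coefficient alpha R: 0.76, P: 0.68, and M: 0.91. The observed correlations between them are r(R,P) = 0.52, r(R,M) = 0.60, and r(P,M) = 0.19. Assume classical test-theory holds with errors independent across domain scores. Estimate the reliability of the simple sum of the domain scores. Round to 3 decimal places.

Var(R+P+M) = 3 + 2·[0.52 + 0.60 + 0.19] = 3 + 2.62 = 5.62.
Because errors are independent across components, Cov(Tᵢ,Tⱼ) = Cov(Xᵢ,Xⱼ); the off-diagonal part of the true-score variance is the same as above.
True-score variance = [0.76 + 0.68 + 0.91] + 2.62 = 2.35 + 2.62 = 4.97.
Reliability = 4.97 / 5.62 = 0.884.

0.884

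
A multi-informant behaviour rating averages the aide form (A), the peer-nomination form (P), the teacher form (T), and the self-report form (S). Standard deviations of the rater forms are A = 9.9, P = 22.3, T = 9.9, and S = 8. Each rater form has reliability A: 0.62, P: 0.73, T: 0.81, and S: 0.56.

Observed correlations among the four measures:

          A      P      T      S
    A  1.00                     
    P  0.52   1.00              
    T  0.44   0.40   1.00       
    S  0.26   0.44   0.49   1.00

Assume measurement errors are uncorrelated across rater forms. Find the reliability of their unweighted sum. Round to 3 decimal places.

0.857

Var(A+P+T+S) = 9.9² + 22.3² + 9.9² + 8² + 2·[9.9·22.3·0.52 + 9.9·9.9·0.44 + 9.9·8·0.26 + 22.3·9.9·0.40 + 22.3·8·0.44 + 9.9·8·0.49] = 757.31 + 768.258 = 1525.57.
Because errors are independent across components, Cov(Tᵢ,Tⱼ) = Cov(Xᵢ,Xⱼ); the off-diagonal part of the true-score variance is the same as above.
True-score variance = [9.9²·0.62 + 22.3²·0.73 + 9.9²·0.81 + 8²·0.56] + 768.258 = 539.016 + 768.258 = 1307.27.
Reliability = 1307.27 / 1525.57 = 0.857.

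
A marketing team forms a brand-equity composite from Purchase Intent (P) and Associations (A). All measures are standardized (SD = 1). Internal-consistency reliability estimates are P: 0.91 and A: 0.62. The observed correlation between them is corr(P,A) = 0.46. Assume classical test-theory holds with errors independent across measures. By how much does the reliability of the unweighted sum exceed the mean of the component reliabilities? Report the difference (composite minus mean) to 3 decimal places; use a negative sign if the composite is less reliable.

0.074

Var(sum) = 2 + 0.92 = 2.92; true-score variance = 1.53 + 0.92 = 2.45; composite reliability = 0.8390.
Mean component reliability = 0.7650.
Difference = 0.8390 − 0.7650 = 0.074.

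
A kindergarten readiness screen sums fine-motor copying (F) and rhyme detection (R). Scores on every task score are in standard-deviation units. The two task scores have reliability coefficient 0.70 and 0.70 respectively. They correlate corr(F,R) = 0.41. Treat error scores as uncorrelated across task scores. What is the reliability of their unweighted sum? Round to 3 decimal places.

Var(F+R) = 2 + 2·[0.41] = 2 + 0.82 = 2.82.
Under uncorrelated errors the observed covariances equal the true-score covariances, so only the own-variance terms attenuate.
True-score variance = [0.70 + 0.70] + 0.82 = 1.4 + 0.82 = 2.22.
Reliability = 2.22 / 2.82 = 0.787.

0.787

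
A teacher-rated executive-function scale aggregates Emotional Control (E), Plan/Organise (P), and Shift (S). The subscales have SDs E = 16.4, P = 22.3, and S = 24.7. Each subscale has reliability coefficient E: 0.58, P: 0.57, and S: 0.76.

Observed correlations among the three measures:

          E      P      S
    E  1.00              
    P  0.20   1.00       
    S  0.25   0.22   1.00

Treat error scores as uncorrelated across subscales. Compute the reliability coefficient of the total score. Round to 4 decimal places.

Var(E+P+S) = 16.4² + 22.3² + 24.7² + 2·[16.4·22.3·0.20 + 16.4·24.7·0.25 + 22.3·24.7·0.22] = 1376.34 + 591.184 = 1967.52.
Because errors are independent across components, Cov(Tᵢ,Tⱼ) = Cov(Xᵢ,Xⱼ); the off-diagonal part of the true-score variance is the same as above.
True-score variance = [16.4²·0.58 + 22.3²·0.57 + 24.7²·0.76] + 591.184 = 903.12 + 591.184 = 1494.3.
Reliability = 1494.3 / 1967.52 = 0.7595.

0.7595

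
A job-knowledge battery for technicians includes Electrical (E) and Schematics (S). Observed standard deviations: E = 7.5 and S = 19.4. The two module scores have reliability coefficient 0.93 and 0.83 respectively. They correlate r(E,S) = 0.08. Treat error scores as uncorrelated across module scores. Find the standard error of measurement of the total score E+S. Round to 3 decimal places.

Var(total) = 432.61 + 23.28 = 455.89.
True-score variance = 364.691 + 23.28 = 387.971, so reliability = 0.8510.
Error variance = 455.89 − 387.971 = 67.9187; SEM = √67.9187 = 8.241.

8.241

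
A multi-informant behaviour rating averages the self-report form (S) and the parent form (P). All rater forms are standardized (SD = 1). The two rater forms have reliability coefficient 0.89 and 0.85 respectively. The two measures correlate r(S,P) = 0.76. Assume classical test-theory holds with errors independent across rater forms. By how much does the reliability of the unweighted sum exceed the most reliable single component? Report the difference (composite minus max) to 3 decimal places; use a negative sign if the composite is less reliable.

0.036

Var(sum) = 2 + 1.52 = 3.52; true-score variance = 1.74 + 1.52 = 3.26; composite reliability = 0.9261.
Max component reliability = 0.8900.
Difference = 0.9261 − 0.8900 = 0.036.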